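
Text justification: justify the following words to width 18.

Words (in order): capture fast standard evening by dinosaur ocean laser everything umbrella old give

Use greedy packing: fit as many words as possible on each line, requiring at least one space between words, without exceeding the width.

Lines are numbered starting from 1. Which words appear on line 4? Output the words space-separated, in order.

Line 1: ['capture', 'fast'] (min_width=12, slack=6)
Line 2: ['standard', 'evening'] (min_width=16, slack=2)
Line 3: ['by', 'dinosaur', 'ocean'] (min_width=17, slack=1)
Line 4: ['laser', 'everything'] (min_width=16, slack=2)
Line 5: ['umbrella', 'old', 'give'] (min_width=17, slack=1)

Answer: laser everything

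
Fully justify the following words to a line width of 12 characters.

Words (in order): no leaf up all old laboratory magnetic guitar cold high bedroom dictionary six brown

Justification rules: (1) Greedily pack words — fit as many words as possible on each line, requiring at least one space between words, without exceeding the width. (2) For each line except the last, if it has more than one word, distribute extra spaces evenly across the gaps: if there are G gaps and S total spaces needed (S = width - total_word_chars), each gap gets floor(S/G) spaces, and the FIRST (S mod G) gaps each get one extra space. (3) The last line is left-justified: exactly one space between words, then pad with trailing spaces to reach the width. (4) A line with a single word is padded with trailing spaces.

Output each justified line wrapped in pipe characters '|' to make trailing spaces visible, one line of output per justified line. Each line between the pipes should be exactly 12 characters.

Line 1: ['no', 'leaf', 'up'] (min_width=10, slack=2)
Line 2: ['all', 'old'] (min_width=7, slack=5)
Line 3: ['laboratory'] (min_width=10, slack=2)
Line 4: ['magnetic'] (min_width=8, slack=4)
Line 5: ['guitar', 'cold'] (min_width=11, slack=1)
Line 6: ['high', 'bedroom'] (min_width=12, slack=0)
Line 7: ['dictionary'] (min_width=10, slack=2)
Line 8: ['six', 'brown'] (min_width=9, slack=3)

Answer: |no  leaf  up|
|all      old|
|laboratory  |
|magnetic    |
|guitar  cold|
|high bedroom|
|dictionary  |
|six brown   |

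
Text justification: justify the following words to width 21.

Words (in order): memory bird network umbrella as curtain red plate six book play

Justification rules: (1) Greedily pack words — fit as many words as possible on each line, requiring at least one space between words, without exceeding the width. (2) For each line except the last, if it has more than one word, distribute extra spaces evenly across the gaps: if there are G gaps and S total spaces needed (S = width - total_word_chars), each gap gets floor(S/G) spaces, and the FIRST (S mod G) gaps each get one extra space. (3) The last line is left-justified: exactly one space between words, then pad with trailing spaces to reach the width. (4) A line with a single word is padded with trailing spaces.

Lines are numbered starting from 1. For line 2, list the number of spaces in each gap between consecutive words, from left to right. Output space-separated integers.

Line 1: ['memory', 'bird', 'network'] (min_width=19, slack=2)
Line 2: ['umbrella', 'as', 'curtain'] (min_width=19, slack=2)
Line 3: ['red', 'plate', 'six', 'book'] (min_width=18, slack=3)
Line 4: ['play'] (min_width=4, slack=17)

Answer: 2 2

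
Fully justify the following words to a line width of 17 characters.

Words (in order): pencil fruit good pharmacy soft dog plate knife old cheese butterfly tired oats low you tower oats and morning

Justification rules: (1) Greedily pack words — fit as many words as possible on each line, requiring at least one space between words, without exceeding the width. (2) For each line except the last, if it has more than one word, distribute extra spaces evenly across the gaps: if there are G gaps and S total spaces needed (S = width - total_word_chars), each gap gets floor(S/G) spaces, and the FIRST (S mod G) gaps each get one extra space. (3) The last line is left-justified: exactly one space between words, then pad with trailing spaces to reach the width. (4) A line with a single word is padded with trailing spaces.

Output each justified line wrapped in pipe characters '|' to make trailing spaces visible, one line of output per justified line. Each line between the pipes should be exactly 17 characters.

Answer: |pencil fruit good|
|pharmacy soft dog|
|plate  knife  old|
|cheese  butterfly|
|tired   oats  low|
|you   tower  oats|
|and morning      |

Derivation:
Line 1: ['pencil', 'fruit', 'good'] (min_width=17, slack=0)
Line 2: ['pharmacy', 'soft', 'dog'] (min_width=17, slack=0)
Line 3: ['plate', 'knife', 'old'] (min_width=15, slack=2)
Line 4: ['cheese', 'butterfly'] (min_width=16, slack=1)
Line 5: ['tired', 'oats', 'low'] (min_width=14, slack=3)
Line 6: ['you', 'tower', 'oats'] (min_width=14, slack=3)
Line 7: ['and', 'morning'] (min_width=11, slack=6)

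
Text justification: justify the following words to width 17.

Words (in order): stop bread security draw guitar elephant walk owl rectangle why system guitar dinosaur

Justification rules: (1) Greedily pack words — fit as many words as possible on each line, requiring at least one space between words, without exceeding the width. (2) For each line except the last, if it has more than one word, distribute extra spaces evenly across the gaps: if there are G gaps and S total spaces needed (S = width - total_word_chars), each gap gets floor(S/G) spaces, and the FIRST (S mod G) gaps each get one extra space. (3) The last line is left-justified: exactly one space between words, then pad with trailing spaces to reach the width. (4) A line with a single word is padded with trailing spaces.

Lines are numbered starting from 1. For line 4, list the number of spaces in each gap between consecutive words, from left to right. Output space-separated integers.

Answer: 10

Derivation:
Line 1: ['stop', 'bread'] (min_width=10, slack=7)
Line 2: ['security', 'draw'] (min_width=13, slack=4)
Line 3: ['guitar', 'elephant'] (min_width=15, slack=2)
Line 4: ['walk', 'owl'] (min_width=8, slack=9)
Line 5: ['rectangle', 'why'] (min_width=13, slack=4)
Line 6: ['system', 'guitar'] (min_width=13, slack=4)
Line 7: ['dinosaur'] (min_width=8, slack=9)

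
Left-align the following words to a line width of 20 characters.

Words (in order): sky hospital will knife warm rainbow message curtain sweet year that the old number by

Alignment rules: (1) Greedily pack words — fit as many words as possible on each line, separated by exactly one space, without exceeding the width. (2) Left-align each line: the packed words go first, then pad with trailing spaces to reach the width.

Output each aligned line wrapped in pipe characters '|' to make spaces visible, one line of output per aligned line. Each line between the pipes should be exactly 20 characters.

Line 1: ['sky', 'hospital', 'will'] (min_width=17, slack=3)
Line 2: ['knife', 'warm', 'rainbow'] (min_width=18, slack=2)
Line 3: ['message', 'curtain'] (min_width=15, slack=5)
Line 4: ['sweet', 'year', 'that', 'the'] (min_width=19, slack=1)
Line 5: ['old', 'number', 'by'] (min_width=13, slack=7)

Answer: |sky hospital will   |
|knife warm rainbow  |
|message curtain     |
|sweet year that the |
|old number by       |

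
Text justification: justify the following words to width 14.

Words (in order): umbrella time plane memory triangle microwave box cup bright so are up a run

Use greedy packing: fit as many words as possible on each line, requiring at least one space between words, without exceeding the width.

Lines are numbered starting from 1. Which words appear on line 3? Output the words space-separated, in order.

Answer: triangle

Derivation:
Line 1: ['umbrella', 'time'] (min_width=13, slack=1)
Line 2: ['plane', 'memory'] (min_width=12, slack=2)
Line 3: ['triangle'] (min_width=8, slack=6)
Line 4: ['microwave', 'box'] (min_width=13, slack=1)
Line 5: ['cup', 'bright', 'so'] (min_width=13, slack=1)
Line 6: ['are', 'up', 'a', 'run'] (min_width=12, slack=2)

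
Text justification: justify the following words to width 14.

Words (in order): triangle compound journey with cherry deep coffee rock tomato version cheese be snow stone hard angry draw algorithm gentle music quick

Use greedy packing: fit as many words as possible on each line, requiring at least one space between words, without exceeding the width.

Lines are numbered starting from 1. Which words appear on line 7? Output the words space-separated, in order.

Line 1: ['triangle'] (min_width=8, slack=6)
Line 2: ['compound'] (min_width=8, slack=6)
Line 3: ['journey', 'with'] (min_width=12, slack=2)
Line 4: ['cherry', 'deep'] (min_width=11, slack=3)
Line 5: ['coffee', 'rock'] (min_width=11, slack=3)
Line 6: ['tomato', 'version'] (min_width=14, slack=0)
Line 7: ['cheese', 'be', 'snow'] (min_width=14, slack=0)
Line 8: ['stone', 'hard'] (min_width=10, slack=4)
Line 9: ['angry', 'draw'] (min_width=10, slack=4)
Line 10: ['algorithm'] (min_width=9, slack=5)
Line 11: ['gentle', 'music'] (min_width=12, slack=2)
Line 12: ['quick'] (min_width=5, slack=9)

Answer: cheese be snow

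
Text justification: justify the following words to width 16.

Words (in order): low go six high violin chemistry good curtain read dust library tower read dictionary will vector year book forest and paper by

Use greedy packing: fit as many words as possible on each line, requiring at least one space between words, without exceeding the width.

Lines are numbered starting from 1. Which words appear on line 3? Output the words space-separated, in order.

Line 1: ['low', 'go', 'six', 'high'] (min_width=15, slack=1)
Line 2: ['violin', 'chemistry'] (min_width=16, slack=0)
Line 3: ['good', 'curtain'] (min_width=12, slack=4)
Line 4: ['read', 'dust'] (min_width=9, slack=7)
Line 5: ['library', 'tower'] (min_width=13, slack=3)
Line 6: ['read', 'dictionary'] (min_width=15, slack=1)
Line 7: ['will', 'vector', 'year'] (min_width=16, slack=0)
Line 8: ['book', 'forest', 'and'] (min_width=15, slack=1)
Line 9: ['paper', 'by'] (min_width=8, slack=8)

Answer: good curtain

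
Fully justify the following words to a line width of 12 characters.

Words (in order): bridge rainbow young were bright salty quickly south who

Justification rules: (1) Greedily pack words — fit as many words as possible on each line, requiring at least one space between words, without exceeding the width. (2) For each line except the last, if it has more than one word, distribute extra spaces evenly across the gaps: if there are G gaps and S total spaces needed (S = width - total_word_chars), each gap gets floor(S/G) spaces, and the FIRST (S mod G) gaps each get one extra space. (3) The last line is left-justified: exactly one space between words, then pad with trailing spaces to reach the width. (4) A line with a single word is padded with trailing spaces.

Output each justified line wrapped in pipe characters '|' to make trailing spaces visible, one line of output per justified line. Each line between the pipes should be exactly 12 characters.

Answer: |bridge      |
|rainbow     |
|young   were|
|bright salty|
|quickly     |
|south who   |

Derivation:
Line 1: ['bridge'] (min_width=6, slack=6)
Line 2: ['rainbow'] (min_width=7, slack=5)
Line 3: ['young', 'were'] (min_width=10, slack=2)
Line 4: ['bright', 'salty'] (min_width=12, slack=0)
Line 5: ['quickly'] (min_width=7, slack=5)
Line 6: ['south', 'who'] (min_width=9, slack=3)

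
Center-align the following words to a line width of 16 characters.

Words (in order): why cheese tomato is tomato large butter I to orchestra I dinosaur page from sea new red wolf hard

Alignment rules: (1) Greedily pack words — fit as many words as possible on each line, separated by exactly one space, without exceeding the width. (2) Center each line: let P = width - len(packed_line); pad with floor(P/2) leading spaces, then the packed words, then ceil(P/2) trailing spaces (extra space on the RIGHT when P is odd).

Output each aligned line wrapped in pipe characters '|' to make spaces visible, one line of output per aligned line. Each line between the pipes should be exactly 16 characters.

Answer: |   why cheese   |
|tomato is tomato|
| large butter I |
| to orchestra I |
| dinosaur page  |
|from sea new red|
|   wolf hard    |

Derivation:
Line 1: ['why', 'cheese'] (min_width=10, slack=6)
Line 2: ['tomato', 'is', 'tomato'] (min_width=16, slack=0)
Line 3: ['large', 'butter', 'I'] (min_width=14, slack=2)
Line 4: ['to', 'orchestra', 'I'] (min_width=14, slack=2)
Line 5: ['dinosaur', 'page'] (min_width=13, slack=3)
Line 6: ['from', 'sea', 'new', 'red'] (min_width=16, slack=0)
Line 7: ['wolf', 'hard'] (min_width=9, slack=7)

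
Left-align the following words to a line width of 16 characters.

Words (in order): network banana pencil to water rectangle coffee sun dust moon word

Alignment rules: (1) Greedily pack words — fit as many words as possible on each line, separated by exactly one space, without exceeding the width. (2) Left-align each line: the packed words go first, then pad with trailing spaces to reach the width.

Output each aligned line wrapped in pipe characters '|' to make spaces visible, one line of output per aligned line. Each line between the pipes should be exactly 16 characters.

Line 1: ['network', 'banana'] (min_width=14, slack=2)
Line 2: ['pencil', 'to', 'water'] (min_width=15, slack=1)
Line 3: ['rectangle', 'coffee'] (min_width=16, slack=0)
Line 4: ['sun', 'dust', 'moon'] (min_width=13, slack=3)
Line 5: ['word'] (min_width=4, slack=12)

Answer: |network banana  |
|pencil to water |
|rectangle coffee|
|sun dust moon   |
|word            |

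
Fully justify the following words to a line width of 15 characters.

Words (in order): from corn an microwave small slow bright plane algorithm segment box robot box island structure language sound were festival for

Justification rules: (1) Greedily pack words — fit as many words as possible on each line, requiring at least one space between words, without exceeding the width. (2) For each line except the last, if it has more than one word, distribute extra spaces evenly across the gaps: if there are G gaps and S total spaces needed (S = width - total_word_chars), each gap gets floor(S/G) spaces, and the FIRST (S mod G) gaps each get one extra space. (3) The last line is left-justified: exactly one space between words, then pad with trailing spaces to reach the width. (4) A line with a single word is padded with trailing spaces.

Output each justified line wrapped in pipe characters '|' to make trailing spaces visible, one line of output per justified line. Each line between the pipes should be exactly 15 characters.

Answer: |from   corn  an|
|microwave small|
|slow     bright|
|plane algorithm|
|segment     box|
|robot       box|
|island         |
|structure      |
|language  sound|
|were   festival|
|for            |

Derivation:
Line 1: ['from', 'corn', 'an'] (min_width=12, slack=3)
Line 2: ['microwave', 'small'] (min_width=15, slack=0)
Line 3: ['slow', 'bright'] (min_width=11, slack=4)
Line 4: ['plane', 'algorithm'] (min_width=15, slack=0)
Line 5: ['segment', 'box'] (min_width=11, slack=4)
Line 6: ['robot', 'box'] (min_width=9, slack=6)
Line 7: ['island'] (min_width=6, slack=9)
Line 8: ['structure'] (min_width=9, slack=6)
Line 9: ['language', 'sound'] (min_width=14, slack=1)
Line 10: ['were', 'festival'] (min_width=13, slack=2)
Line 11: ['for'] (min_width=3, slack=12)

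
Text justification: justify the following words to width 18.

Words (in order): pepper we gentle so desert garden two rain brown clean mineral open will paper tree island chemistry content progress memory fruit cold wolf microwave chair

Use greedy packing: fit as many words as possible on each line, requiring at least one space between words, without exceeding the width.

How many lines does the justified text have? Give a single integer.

Line 1: ['pepper', 'we', 'gentle'] (min_width=16, slack=2)
Line 2: ['so', 'desert', 'garden'] (min_width=16, slack=2)
Line 3: ['two', 'rain', 'brown'] (min_width=14, slack=4)
Line 4: ['clean', 'mineral', 'open'] (min_width=18, slack=0)
Line 5: ['will', 'paper', 'tree'] (min_width=15, slack=3)
Line 6: ['island', 'chemistry'] (min_width=16, slack=2)
Line 7: ['content', 'progress'] (min_width=16, slack=2)
Line 8: ['memory', 'fruit', 'cold'] (min_width=17, slack=1)
Line 9: ['wolf', 'microwave'] (min_width=14, slack=4)
Line 10: ['chair'] (min_width=5, slack=13)
Total lines: 10

Answer: 10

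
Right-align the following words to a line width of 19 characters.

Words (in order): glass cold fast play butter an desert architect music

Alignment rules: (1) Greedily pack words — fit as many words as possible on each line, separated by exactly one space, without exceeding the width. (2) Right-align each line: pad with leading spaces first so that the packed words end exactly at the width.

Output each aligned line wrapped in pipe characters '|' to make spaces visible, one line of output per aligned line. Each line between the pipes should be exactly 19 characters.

Answer: |    glass cold fast|
|     play butter an|
|   desert architect|
|              music|

Derivation:
Line 1: ['glass', 'cold', 'fast'] (min_width=15, slack=4)
Line 2: ['play', 'butter', 'an'] (min_width=14, slack=5)
Line 3: ['desert', 'architect'] (min_width=16, slack=3)
Line 4: ['music'] (min_width=5, slack=14)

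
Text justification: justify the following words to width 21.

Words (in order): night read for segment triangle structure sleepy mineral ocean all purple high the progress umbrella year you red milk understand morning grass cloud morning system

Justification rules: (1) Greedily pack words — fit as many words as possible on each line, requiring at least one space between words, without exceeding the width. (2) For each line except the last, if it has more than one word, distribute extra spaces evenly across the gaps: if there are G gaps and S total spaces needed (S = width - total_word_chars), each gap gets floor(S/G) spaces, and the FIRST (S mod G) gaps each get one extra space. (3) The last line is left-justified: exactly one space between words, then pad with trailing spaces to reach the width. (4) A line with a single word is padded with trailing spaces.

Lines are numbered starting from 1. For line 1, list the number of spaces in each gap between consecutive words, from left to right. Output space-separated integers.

Answer: 5 4

Derivation:
Line 1: ['night', 'read', 'for'] (min_width=14, slack=7)
Line 2: ['segment', 'triangle'] (min_width=16, slack=5)
Line 3: ['structure', 'sleepy'] (min_width=16, slack=5)
Line 4: ['mineral', 'ocean', 'all'] (min_width=17, slack=4)
Line 5: ['purple', 'high', 'the'] (min_width=15, slack=6)
Line 6: ['progress', 'umbrella'] (min_width=17, slack=4)
Line 7: ['year', 'you', 'red', 'milk'] (min_width=17, slack=4)
Line 8: ['understand', 'morning'] (min_width=18, slack=3)
Line 9: ['grass', 'cloud', 'morning'] (min_width=19, slack=2)
Line 10: ['system'] (min_width=6, slack=15)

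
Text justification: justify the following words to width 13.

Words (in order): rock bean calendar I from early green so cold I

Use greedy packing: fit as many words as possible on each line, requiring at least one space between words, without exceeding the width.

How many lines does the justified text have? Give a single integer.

Answer: 5

Derivation:
Line 1: ['rock', 'bean'] (min_width=9, slack=4)
Line 2: ['calendar', 'I'] (min_width=10, slack=3)
Line 3: ['from', 'early'] (min_width=10, slack=3)
Line 4: ['green', 'so', 'cold'] (min_width=13, slack=0)
Line 5: ['I'] (min_width=1, slack=12)
Total lines: 5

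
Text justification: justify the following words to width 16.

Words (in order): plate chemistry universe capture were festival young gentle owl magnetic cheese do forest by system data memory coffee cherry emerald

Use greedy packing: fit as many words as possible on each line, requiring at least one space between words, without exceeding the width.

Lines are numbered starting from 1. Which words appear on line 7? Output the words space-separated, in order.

Line 1: ['plate', 'chemistry'] (min_width=15, slack=1)
Line 2: ['universe', 'capture'] (min_width=16, slack=0)
Line 3: ['were', 'festival'] (min_width=13, slack=3)
Line 4: ['young', 'gentle', 'owl'] (min_width=16, slack=0)
Line 5: ['magnetic', 'cheese'] (min_width=15, slack=1)
Line 6: ['do', 'forest', 'by'] (min_width=12, slack=4)
Line 7: ['system', 'data'] (min_width=11, slack=5)
Line 8: ['memory', 'coffee'] (min_width=13, slack=3)
Line 9: ['cherry', 'emerald'] (min_width=14, slack=2)

Answer: system data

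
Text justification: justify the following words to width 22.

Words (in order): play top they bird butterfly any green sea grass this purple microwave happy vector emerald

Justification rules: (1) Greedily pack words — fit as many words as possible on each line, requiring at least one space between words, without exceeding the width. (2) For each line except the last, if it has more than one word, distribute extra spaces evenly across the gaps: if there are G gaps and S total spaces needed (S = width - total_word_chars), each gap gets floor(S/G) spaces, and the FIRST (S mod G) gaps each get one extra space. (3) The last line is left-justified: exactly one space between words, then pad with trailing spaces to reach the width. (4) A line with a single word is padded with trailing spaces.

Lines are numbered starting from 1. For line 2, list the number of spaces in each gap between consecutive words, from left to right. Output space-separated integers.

Line 1: ['play', 'top', 'they', 'bird'] (min_width=18, slack=4)
Line 2: ['butterfly', 'any', 'green'] (min_width=19, slack=3)
Line 3: ['sea', 'grass', 'this', 'purple'] (min_width=21, slack=1)
Line 4: ['microwave', 'happy', 'vector'] (min_width=22, slack=0)
Line 5: ['emerald'] (min_width=7, slack=15)

Answer: 3 2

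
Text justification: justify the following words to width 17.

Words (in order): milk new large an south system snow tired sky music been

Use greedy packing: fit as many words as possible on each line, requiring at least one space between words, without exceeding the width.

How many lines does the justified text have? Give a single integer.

Answer: 4

Derivation:
Line 1: ['milk', 'new', 'large', 'an'] (min_width=17, slack=0)
Line 2: ['south', 'system', 'snow'] (min_width=17, slack=0)
Line 3: ['tired', 'sky', 'music'] (min_width=15, slack=2)
Line 4: ['been'] (min_width=4, slack=13)
Total lines: 4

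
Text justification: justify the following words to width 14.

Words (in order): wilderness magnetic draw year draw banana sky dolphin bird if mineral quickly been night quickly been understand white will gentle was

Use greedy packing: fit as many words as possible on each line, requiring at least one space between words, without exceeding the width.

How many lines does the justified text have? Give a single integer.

Line 1: ['wilderness'] (min_width=10, slack=4)
Line 2: ['magnetic', 'draw'] (min_width=13, slack=1)
Line 3: ['year', 'draw'] (min_width=9, slack=5)
Line 4: ['banana', 'sky'] (min_width=10, slack=4)
Line 5: ['dolphin', 'bird'] (min_width=12, slack=2)
Line 6: ['if', 'mineral'] (min_width=10, slack=4)
Line 7: ['quickly', 'been'] (min_width=12, slack=2)
Line 8: ['night', 'quickly'] (min_width=13, slack=1)
Line 9: ['been'] (min_width=4, slack=10)
Line 10: ['understand'] (min_width=10, slack=4)
Line 11: ['white', 'will'] (min_width=10, slack=4)
Line 12: ['gentle', 'was'] (min_width=10, slack=4)
Total lines: 12

Answer: 12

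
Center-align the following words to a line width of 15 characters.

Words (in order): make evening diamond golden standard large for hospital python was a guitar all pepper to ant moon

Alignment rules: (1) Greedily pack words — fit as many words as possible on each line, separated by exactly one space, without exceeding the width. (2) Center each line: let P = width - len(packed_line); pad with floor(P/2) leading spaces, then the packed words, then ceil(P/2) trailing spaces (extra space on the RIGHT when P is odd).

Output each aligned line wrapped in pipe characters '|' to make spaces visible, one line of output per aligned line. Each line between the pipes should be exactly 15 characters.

Line 1: ['make', 'evening'] (min_width=12, slack=3)
Line 2: ['diamond', 'golden'] (min_width=14, slack=1)
Line 3: ['standard', 'large'] (min_width=14, slack=1)
Line 4: ['for', 'hospital'] (min_width=12, slack=3)
Line 5: ['python', 'was', 'a'] (min_width=12, slack=3)
Line 6: ['guitar', 'all'] (min_width=10, slack=5)
Line 7: ['pepper', 'to', 'ant'] (min_width=13, slack=2)
Line 8: ['moon'] (min_width=4, slack=11)

Answer: | make evening  |
|diamond golden |
|standard large |
| for hospital  |
| python was a  |
|  guitar all   |
| pepper to ant |
|     moon      |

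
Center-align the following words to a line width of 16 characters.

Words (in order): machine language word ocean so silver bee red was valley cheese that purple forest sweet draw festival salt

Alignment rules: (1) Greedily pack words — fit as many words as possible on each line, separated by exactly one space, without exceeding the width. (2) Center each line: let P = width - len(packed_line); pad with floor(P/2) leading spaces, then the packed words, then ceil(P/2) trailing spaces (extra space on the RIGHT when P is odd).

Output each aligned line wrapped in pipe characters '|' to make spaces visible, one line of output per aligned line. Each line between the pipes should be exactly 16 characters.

Answer: |machine language|
| word ocean so  |
| silver bee red |
|   was valley   |
|  cheese that   |
| purple forest  |
|   sweet draw   |
| festival salt  |

Derivation:
Line 1: ['machine', 'language'] (min_width=16, slack=0)
Line 2: ['word', 'ocean', 'so'] (min_width=13, slack=3)
Line 3: ['silver', 'bee', 'red'] (min_width=14, slack=2)
Line 4: ['was', 'valley'] (min_width=10, slack=6)
Line 5: ['cheese', 'that'] (min_width=11, slack=5)
Line 6: ['purple', 'forest'] (min_width=13, slack=3)
Line 7: ['sweet', 'draw'] (min_width=10, slack=6)
Line 8: ['festival', 'salt'] (min_width=13, slack=3)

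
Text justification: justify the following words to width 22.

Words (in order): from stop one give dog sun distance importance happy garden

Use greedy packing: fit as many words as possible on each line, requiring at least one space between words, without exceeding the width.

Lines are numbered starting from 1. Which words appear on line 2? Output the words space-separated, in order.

Line 1: ['from', 'stop', 'one', 'give', 'dog'] (min_width=22, slack=0)
Line 2: ['sun', 'distance'] (min_width=12, slack=10)
Line 3: ['importance', 'happy'] (min_width=16, slack=6)
Line 4: ['garden'] (min_width=6, slack=16)

Answer: sun distance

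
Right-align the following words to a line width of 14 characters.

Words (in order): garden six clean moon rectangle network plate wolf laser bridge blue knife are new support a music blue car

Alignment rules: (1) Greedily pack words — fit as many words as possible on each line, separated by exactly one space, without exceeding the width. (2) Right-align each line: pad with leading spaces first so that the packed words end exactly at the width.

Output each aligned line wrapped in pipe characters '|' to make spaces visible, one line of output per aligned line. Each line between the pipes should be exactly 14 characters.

Line 1: ['garden', 'six'] (min_width=10, slack=4)
Line 2: ['clean', 'moon'] (min_width=10, slack=4)
Line 3: ['rectangle'] (min_width=9, slack=5)
Line 4: ['network', 'plate'] (min_width=13, slack=1)
Line 5: ['wolf', 'laser'] (min_width=10, slack=4)
Line 6: ['bridge', 'blue'] (min_width=11, slack=3)
Line 7: ['knife', 'are', 'new'] (min_width=13, slack=1)
Line 8: ['support', 'a'] (min_width=9, slack=5)
Line 9: ['music', 'blue', 'car'] (min_width=14, slack=0)

Answer: |    garden six|
|    clean moon|
|     rectangle|
| network plate|
|    wolf laser|
|   bridge blue|
| knife are new|
|     support a|
|music blue car|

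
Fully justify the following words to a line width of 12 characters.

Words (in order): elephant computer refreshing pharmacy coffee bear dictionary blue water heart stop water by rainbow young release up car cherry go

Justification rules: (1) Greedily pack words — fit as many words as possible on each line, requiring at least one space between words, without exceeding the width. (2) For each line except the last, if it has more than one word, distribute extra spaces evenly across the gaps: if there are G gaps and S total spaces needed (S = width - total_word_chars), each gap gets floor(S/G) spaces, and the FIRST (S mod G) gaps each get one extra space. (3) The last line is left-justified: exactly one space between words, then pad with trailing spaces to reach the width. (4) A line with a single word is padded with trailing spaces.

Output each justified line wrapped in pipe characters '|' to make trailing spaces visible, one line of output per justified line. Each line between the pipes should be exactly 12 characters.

Answer: |elephant    |
|computer    |
|refreshing  |
|pharmacy    |
|coffee  bear|
|dictionary  |
|blue   water|
|heart   stop|
|water     by|
|rainbow     |
|young       |
|release   up|
|car   cherry|
|go          |

Derivation:
Line 1: ['elephant'] (min_width=8, slack=4)
Line 2: ['computer'] (min_width=8, slack=4)
Line 3: ['refreshing'] (min_width=10, slack=2)
Line 4: ['pharmacy'] (min_width=8, slack=4)
Line 5: ['coffee', 'bear'] (min_width=11, slack=1)
Line 6: ['dictionary'] (min_width=10, slack=2)
Line 7: ['blue', 'water'] (min_width=10, slack=2)
Line 8: ['heart', 'stop'] (min_width=10, slack=2)
Line 9: ['water', 'by'] (min_width=8, slack=4)
Line 10: ['rainbow'] (min_width=7, slack=5)
Line 11: ['young'] (min_width=5, slack=7)
Line 12: ['release', 'up'] (min_width=10, slack=2)
Line 13: ['car', 'cherry'] (min_width=10, slack=2)
Line 14: ['go'] (min_width=2, slack=10)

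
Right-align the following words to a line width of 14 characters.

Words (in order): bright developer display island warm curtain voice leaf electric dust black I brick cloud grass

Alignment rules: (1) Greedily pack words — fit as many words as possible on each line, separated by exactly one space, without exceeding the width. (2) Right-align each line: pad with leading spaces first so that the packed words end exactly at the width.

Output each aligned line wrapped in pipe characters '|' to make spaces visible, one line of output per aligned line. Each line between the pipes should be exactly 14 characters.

Answer: |        bright|
|     developer|
|display island|
|  warm curtain|
|    voice leaf|
| electric dust|
| black I brick|
|   cloud grass|

Derivation:
Line 1: ['bright'] (min_width=6, slack=8)
Line 2: ['developer'] (min_width=9, slack=5)
Line 3: ['display', 'island'] (min_width=14, slack=0)
Line 4: ['warm', 'curtain'] (min_width=12, slack=2)
Line 5: ['voice', 'leaf'] (min_width=10, slack=4)
Line 6: ['electric', 'dust'] (min_width=13, slack=1)
Line 7: ['black', 'I', 'brick'] (min_width=13, slack=1)
Line 8: ['cloud', 'grass'] (min_width=11, slack=3)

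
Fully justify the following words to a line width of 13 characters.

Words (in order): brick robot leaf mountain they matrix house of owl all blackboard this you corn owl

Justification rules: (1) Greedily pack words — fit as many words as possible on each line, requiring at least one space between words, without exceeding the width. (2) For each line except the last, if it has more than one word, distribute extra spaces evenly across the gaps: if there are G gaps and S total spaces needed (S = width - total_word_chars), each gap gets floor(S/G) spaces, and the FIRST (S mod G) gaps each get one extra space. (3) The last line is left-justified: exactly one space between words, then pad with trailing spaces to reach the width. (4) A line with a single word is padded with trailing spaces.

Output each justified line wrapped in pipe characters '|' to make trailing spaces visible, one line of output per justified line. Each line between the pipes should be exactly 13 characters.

Line 1: ['brick', 'robot'] (min_width=11, slack=2)
Line 2: ['leaf', 'mountain'] (min_width=13, slack=0)
Line 3: ['they', 'matrix'] (min_width=11, slack=2)
Line 4: ['house', 'of', 'owl'] (min_width=12, slack=1)
Line 5: ['all'] (min_width=3, slack=10)
Line 6: ['blackboard'] (min_width=10, slack=3)
Line 7: ['this', 'you', 'corn'] (min_width=13, slack=0)
Line 8: ['owl'] (min_width=3, slack=10)

Answer: |brick   robot|
|leaf mountain|
|they   matrix|
|house  of owl|
|all          |
|blackboard   |
|this you corn|
|owl          |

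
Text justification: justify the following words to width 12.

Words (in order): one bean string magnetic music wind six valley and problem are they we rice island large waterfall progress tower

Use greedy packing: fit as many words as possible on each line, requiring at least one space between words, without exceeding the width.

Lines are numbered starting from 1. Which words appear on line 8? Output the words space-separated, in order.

Answer: rice island

Derivation:
Line 1: ['one', 'bean'] (min_width=8, slack=4)
Line 2: ['string'] (min_width=6, slack=6)
Line 3: ['magnetic'] (min_width=8, slack=4)
Line 4: ['music', 'wind'] (min_width=10, slack=2)
Line 5: ['six', 'valley'] (min_width=10, slack=2)
Line 6: ['and', 'problem'] (min_width=11, slack=1)
Line 7: ['are', 'they', 'we'] (min_width=11, slack=1)
Line 8: ['rice', 'island'] (min_width=11, slack=1)
Line 9: ['large'] (min_width=5, slack=7)
Line 10: ['waterfall'] (min_width=9, slack=3)
Line 11: ['progress'] (min_width=8, slack=4)
Line 12: ['tower'] (min_width=5, slack=7)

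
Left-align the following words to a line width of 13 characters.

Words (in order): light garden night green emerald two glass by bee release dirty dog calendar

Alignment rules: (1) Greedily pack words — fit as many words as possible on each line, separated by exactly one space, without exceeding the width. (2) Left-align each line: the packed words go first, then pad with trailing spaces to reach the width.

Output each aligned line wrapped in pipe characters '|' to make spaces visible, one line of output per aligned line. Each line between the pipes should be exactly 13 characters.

Line 1: ['light', 'garden'] (min_width=12, slack=1)
Line 2: ['night', 'green'] (min_width=11, slack=2)
Line 3: ['emerald', 'two'] (min_width=11, slack=2)
Line 4: ['glass', 'by', 'bee'] (min_width=12, slack=1)
Line 5: ['release', 'dirty'] (min_width=13, slack=0)
Line 6: ['dog', 'calendar'] (min_width=12, slack=1)

Answer: |light garden |
|night green  |
|emerald two  |
|glass by bee |
|release dirty|
|dog calendar |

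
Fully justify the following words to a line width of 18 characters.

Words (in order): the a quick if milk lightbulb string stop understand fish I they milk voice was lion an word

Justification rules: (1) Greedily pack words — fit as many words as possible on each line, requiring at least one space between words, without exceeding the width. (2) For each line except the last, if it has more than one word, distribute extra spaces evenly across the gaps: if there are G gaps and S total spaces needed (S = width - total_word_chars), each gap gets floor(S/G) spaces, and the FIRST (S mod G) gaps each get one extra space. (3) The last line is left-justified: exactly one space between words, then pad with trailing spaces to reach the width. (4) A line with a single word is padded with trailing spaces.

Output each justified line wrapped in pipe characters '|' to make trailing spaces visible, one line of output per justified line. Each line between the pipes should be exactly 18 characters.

Answer: |the   a  quick  if|
|milk     lightbulb|
|string        stop|
|understand  fish I|
|they   milk  voice|
|was lion an word  |

Derivation:
Line 1: ['the', 'a', 'quick', 'if'] (min_width=14, slack=4)
Line 2: ['milk', 'lightbulb'] (min_width=14, slack=4)
Line 3: ['string', 'stop'] (min_width=11, slack=7)
Line 4: ['understand', 'fish', 'I'] (min_width=17, slack=1)
Line 5: ['they', 'milk', 'voice'] (min_width=15, slack=3)
Line 6: ['was', 'lion', 'an', 'word'] (min_width=16, slack=2)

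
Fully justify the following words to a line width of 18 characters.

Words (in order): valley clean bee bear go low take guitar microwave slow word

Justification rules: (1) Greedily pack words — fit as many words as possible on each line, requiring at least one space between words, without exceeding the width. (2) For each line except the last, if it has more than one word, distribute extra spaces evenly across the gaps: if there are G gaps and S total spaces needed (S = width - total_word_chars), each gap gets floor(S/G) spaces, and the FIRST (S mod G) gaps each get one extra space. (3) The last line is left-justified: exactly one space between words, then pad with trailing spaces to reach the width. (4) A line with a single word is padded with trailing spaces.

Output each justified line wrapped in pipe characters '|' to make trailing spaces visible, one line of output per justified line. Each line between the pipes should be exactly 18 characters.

Line 1: ['valley', 'clean', 'bee'] (min_width=16, slack=2)
Line 2: ['bear', 'go', 'low', 'take'] (min_width=16, slack=2)
Line 3: ['guitar', 'microwave'] (min_width=16, slack=2)
Line 4: ['slow', 'word'] (min_width=9, slack=9)

Answer: |valley  clean  bee|
|bear  go  low take|
|guitar   microwave|
|slow word         |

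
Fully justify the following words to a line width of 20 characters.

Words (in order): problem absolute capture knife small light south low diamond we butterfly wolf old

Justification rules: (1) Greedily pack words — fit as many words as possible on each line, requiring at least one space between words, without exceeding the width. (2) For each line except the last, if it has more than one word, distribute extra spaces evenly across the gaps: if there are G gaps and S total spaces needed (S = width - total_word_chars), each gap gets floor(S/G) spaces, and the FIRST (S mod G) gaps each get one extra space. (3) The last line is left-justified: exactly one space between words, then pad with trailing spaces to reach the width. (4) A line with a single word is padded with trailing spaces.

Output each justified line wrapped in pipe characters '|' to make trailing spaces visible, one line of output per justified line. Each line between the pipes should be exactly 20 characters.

Answer: |problem     absolute|
|capture  knife small|
|light    south   low|
|diamond we butterfly|
|wolf old            |

Derivation:
Line 1: ['problem', 'absolute'] (min_width=16, slack=4)
Line 2: ['capture', 'knife', 'small'] (min_width=19, slack=1)
Line 3: ['light', 'south', 'low'] (min_width=15, slack=5)
Line 4: ['diamond', 'we', 'butterfly'] (min_width=20, slack=0)
Line 5: ['wolf', 'old'] (min_width=8, slack=12)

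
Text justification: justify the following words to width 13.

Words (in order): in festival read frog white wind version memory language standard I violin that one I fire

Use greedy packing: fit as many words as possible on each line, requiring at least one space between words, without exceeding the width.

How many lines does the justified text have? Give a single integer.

Line 1: ['in', 'festival'] (min_width=11, slack=2)
Line 2: ['read', 'frog'] (min_width=9, slack=4)
Line 3: ['white', 'wind'] (min_width=10, slack=3)
Line 4: ['version'] (min_width=7, slack=6)
Line 5: ['memory'] (min_width=6, slack=7)
Line 6: ['language'] (min_width=8, slack=5)
Line 7: ['standard', 'I'] (min_width=10, slack=3)
Line 8: ['violin', 'that'] (min_width=11, slack=2)
Line 9: ['one', 'I', 'fire'] (min_width=10, slack=3)
Total lines: 9

Answer: 9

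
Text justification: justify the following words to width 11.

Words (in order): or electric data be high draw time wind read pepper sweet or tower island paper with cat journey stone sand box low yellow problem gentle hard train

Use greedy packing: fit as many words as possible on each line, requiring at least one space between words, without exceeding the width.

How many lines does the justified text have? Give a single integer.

Answer: 16

Derivation:
Line 1: ['or', 'electric'] (min_width=11, slack=0)
Line 2: ['data', 'be'] (min_width=7, slack=4)
Line 3: ['high', 'draw'] (min_width=9, slack=2)
Line 4: ['time', 'wind'] (min_width=9, slack=2)
Line 5: ['read', 'pepper'] (min_width=11, slack=0)
Line 6: ['sweet', 'or'] (min_width=8, slack=3)
Line 7: ['tower'] (min_width=5, slack=6)
Line 8: ['island'] (min_width=6, slack=5)
Line 9: ['paper', 'with'] (min_width=10, slack=1)
Line 10: ['cat', 'journey'] (min_width=11, slack=0)
Line 11: ['stone', 'sand'] (min_width=10, slack=1)
Line 12: ['box', 'low'] (min_width=7, slack=4)
Line 13: ['yellow'] (min_width=6, slack=5)
Line 14: ['problem'] (min_width=7, slack=4)
Line 15: ['gentle', 'hard'] (min_width=11, slack=0)
Line 16: ['train'] (min_width=5, slack=6)
Total lines: 16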